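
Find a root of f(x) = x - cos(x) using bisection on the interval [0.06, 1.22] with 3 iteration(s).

f(x) = x - cos(x)
Initial interval: [0.06, 1.22]

Iteration 1:
  c_1 = (0.060000 + 1.220000)/2 = 0.640000
  f(c_1) = f(0.640000) = -0.162096
  f(a) × f(c) ≥ 0, new interval: [0.640000, 1.220000]
Iteration 2:
  c_2 = (0.640000 + 1.220000)/2 = 0.930000
  f(c_2) = f(0.930000) = 0.332166
  f(a) × f(c) < 0, new interval: [0.640000, 0.930000]
Iteration 3:
  c_3 = (0.640000 + 0.930000)/2 = 0.785000
  f(c_3) = f(0.785000) = 0.077612
  f(a) × f(c) < 0, new interval: [0.640000, 0.785000]

After 3 iteration(s), the approximation is c_3 = 0.785000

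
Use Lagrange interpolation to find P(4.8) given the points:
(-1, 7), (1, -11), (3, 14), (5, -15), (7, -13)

Lagrange interpolation formula:
P(x) = Σ yᵢ × Lᵢ(x)
where Lᵢ(x) = Π_{j≠i} (x - xⱼ)/(xᵢ - xⱼ)

L_0(4.8) = (4.8 - 1)/(-1 - 1) × (4.8 - 3)/(-1 - 3) × (4.8 - 5)/(-1 - 5) × (4.8 - 7)/(-1 - 7) = 0.007838
L_1(4.8) = (4.8 - (-1))/(1 - (-1)) × (4.8 - 3)/(1 - 3) × (4.8 - 5)/(1 - 5) × (4.8 - 7)/(1 - 7) = -0.047850
L_2(4.8) = (4.8 - (-1))/(3 - (-1)) × (4.8 - 1)/(3 - 1) × (4.8 - 5)/(3 - 5) × (4.8 - 7)/(3 - 7) = 0.151525
L_3(4.8) = (4.8 - (-1))/(5 - (-1)) × (4.8 - 1)/(5 - 1) × (4.8 - 3)/(5 - 3) × (4.8 - 7)/(5 - 7) = 0.909150
L_4(4.8) = (4.8 - (-1))/(7 - (-1)) × (4.8 - 1)/(7 - 1) × (4.8 - 3)/(7 - 3) × (4.8 - 5)/(7 - 5) = -0.020663

P(4.8) = 7×L_0(4.8) + (-11)×L_1(4.8) + 14×L_2(4.8) + (-15)×L_3(4.8) + (-13)×L_4(4.8)
P(4.8) = -10.666075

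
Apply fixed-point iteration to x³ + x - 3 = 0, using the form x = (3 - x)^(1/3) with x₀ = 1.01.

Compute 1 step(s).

Equation: x³ + x - 3 = 0
Fixed-point form: x = (3 - x)^(1/3)
x₀ = 1.01

x_1 = g(1.010000) = 1.257818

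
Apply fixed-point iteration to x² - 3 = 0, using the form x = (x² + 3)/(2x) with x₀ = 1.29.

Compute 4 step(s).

Equation: x² - 3 = 0
Fixed-point form: x = (x² + 3)/(2x)
x₀ = 1.29

x_1 = g(1.290000) = 1.807791
x_2 = g(1.807791) = 1.733637
x_3 = g(1.733637) = 1.732052
x_4 = g(1.732052) = 1.732051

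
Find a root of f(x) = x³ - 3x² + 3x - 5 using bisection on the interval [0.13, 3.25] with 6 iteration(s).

f(x) = x³ - 3x² + 3x - 5
Initial interval: [0.13, 3.25]

Iteration 1:
  c_1 = (0.130000 + 3.250000)/2 = 1.690000
  f(c_1) = f(1.690000) = -3.671491
  f(a) × f(c) ≥ 0, new interval: [1.690000, 3.250000]
Iteration 2:
  c_2 = (1.690000 + 3.250000)/2 = 2.470000
  f(c_2) = f(2.470000) = -0.823477
  f(a) × f(c) ≥ 0, new interval: [2.470000, 3.250000]
Iteration 3:
  c_3 = (2.470000 + 3.250000)/2 = 2.860000
  f(c_3) = f(2.860000) = 2.434856
  f(a) × f(c) < 0, new interval: [2.470000, 2.860000]
Iteration 4:
  c_4 = (2.470000 + 2.860000)/2 = 2.665000
  f(c_4) = f(2.665000) = 0.615755
  f(a) × f(c) < 0, new interval: [2.470000, 2.665000]
Iteration 5:
  c_5 = (2.470000 + 2.665000)/2 = 2.567500
  f(c_5) = f(2.567500) = -0.148564
  f(a) × f(c) ≥ 0, new interval: [2.567500, 2.665000]
Iteration 6:
  c_6 = (2.567500 + 2.665000)/2 = 2.616250
  f(c_6) = f(2.616250) = 0.222072
  f(a) × f(c) < 0, new interval: [2.567500, 2.616250]

After 6 iteration(s), the approximation is c_6 = 2.616250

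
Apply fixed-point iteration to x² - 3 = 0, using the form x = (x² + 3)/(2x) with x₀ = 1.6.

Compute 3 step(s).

Equation: x² - 3 = 0
Fixed-point form: x = (x² + 3)/(2x)
x₀ = 1.6

x_1 = g(1.600000) = 1.737500
x_2 = g(1.737500) = 1.732059
x_3 = g(1.732059) = 1.732051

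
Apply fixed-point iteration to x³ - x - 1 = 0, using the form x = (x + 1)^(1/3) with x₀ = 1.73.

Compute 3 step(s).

Equation: x³ - x - 1 = 0
Fixed-point form: x = (x + 1)^(1/3)
x₀ = 1.73

x_1 = g(1.730000) = 1.397615
x_2 = g(1.397615) = 1.338422
x_3 = g(1.338422) = 1.327316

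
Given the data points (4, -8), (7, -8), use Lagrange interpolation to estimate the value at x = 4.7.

Lagrange interpolation formula:
P(x) = Σ yᵢ × Lᵢ(x)
where Lᵢ(x) = Π_{j≠i} (x - xⱼ)/(xᵢ - xⱼ)

L_0(4.7) = (4.7 - 7)/(4 - 7) = 0.766667
L_1(4.7) = (4.7 - 4)/(7 - 4) = 0.233333

P(4.7) = (-8)×L_0(4.7) + (-8)×L_1(4.7)
P(4.7) = -8.000000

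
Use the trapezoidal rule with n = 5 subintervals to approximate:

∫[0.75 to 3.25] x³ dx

f(x) = x³
a = 0.75, b = 3.25, n = 5
h = (b - a)/n = 0.500000

Trapezoidal rule: (h/2)[f(x₀) + 2f(x₁) + 2f(x₂) + ... + f(xₙ)]

x_0 = 0.7500, f(x_0) = 0.421875, coefficient = 1
x_1 = 1.2500, f(x_1) = 1.953125, coefficient = 2
x_2 = 1.7500, f(x_2) = 5.359375, coefficient = 2
x_3 = 2.2500, f(x_3) = 11.390625, coefficient = 2
x_4 = 2.7500, f(x_4) = 20.796875, coefficient = 2
x_5 = 3.2500, f(x_5) = 34.328125, coefficient = 1

I ≈ (0.500000/2) × 113.750000 = 28.437500
Exact value: 27.812500
Error: 0.625000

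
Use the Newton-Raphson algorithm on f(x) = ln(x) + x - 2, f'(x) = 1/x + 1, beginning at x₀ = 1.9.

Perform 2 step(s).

f(x) = ln(x) + x - 2
f'(x) = 1/x + 1
x₀ = 1.9

Newton-Raphson formula: x_{n+1} = x_n - f(x_n)/f'(x_n)

Iteration 1:
  f(1.900000) = 0.541854
  f'(1.900000) = 1.526316
  x_1 = 1.900000 - 0.541854/1.526316 = 1.544992
Iteration 2:
  f(1.544992) = -0.019989
  f'(1.544992) = 1.647252
  x_2 = 1.544992 - (-0.019989)/1.647252 = 1.557127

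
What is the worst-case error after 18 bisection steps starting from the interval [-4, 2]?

Bisection error bound: |error| ≤ (b-a)/2^n
|error| ≤ (2 - (-4))/2^18 = 6/2^18
|error| ≤ 0.0000228882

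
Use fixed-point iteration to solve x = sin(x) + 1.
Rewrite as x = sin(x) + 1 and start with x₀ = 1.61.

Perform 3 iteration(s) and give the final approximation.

Equation: x = sin(x) + 1
Fixed-point form: x = sin(x) + 1
x₀ = 1.61

x_1 = g(1.610000) = 1.999232
x_2 = g(1.999232) = 1.909617
x_3 = g(1.909617) = 1.943147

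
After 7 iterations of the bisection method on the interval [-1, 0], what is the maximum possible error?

Bisection error bound: |error| ≤ (b-a)/2^n
|error| ≤ (0 - (-1))/2^7 = 1/2^7
|error| ≤ 0.0078125000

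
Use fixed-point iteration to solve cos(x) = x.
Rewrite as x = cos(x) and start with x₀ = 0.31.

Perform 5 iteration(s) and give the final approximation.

Equation: cos(x) = x
Fixed-point form: x = cos(x)
x₀ = 0.31

x_1 = g(0.310000) = 0.952334
x_2 = g(0.952334) = 0.579783
x_3 = g(0.579783) = 0.836581
x_4 = g(0.836581) = 0.670005
x_5 = g(0.670005) = 0.783819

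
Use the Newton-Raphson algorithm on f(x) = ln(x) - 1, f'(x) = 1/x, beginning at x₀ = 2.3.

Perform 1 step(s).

f(x) = ln(x) - 1
f'(x) = 1/x
x₀ = 2.3

Newton-Raphson formula: x_{n+1} = x_n - f(x_n)/f'(x_n)

Iteration 1:
  f(2.300000) = -0.167091
  f'(2.300000) = 0.434783
  x_1 = 2.300000 - (-0.167091)/0.434783 = 2.684309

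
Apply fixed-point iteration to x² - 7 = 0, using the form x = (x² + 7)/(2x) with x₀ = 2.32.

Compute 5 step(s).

Equation: x² - 7 = 0
Fixed-point form: x = (x² + 7)/(2x)
x₀ = 2.32

x_1 = g(2.320000) = 2.668621
x_2 = g(2.668621) = 2.645849
x_3 = g(2.645849) = 2.645751
x_4 = g(2.645751) = 2.645751
x_5 = g(2.645751) = 2.645751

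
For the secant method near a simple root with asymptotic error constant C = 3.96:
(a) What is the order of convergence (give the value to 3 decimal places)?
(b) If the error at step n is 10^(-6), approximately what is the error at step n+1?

(a) Secant method has superlinear convergence with order φ = (1+√5)/2 ≈ 1.618.
    This means |e_{n+1}| ≈ C|e_n|^1.618.

(b) With |e_n| = 10^(-6) and C = 3.96:
    |e_{n+1}| ≈ 3.96 × (10^(-6))^1.618 = 3.96 × 10^(-9.71)

(a) ≈ 1.618 (golden ratio); (b) |e_{n+1}| ≈ 7.753e-10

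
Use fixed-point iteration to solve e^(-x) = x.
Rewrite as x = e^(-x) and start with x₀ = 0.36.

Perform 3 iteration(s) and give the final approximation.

Equation: e^(-x) = x
Fixed-point form: x = e^(-x)
x₀ = 0.36

x_1 = g(0.360000) = 0.697676
x_2 = g(0.697676) = 0.497741
x_3 = g(0.497741) = 0.607903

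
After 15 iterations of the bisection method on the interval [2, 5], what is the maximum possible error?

Bisection error bound: |error| ≤ (b-a)/2^n
|error| ≤ (5 - 2)/2^15 = 3/2^15
|error| ≤ 0.0000915527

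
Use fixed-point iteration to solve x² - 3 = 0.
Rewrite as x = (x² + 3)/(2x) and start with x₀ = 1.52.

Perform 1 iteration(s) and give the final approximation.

Equation: x² - 3 = 0
Fixed-point form: x = (x² + 3)/(2x)
x₀ = 1.52

x_1 = g(1.520000) = 1.746842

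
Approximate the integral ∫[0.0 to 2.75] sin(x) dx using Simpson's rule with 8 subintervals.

f(x) = sin(x)
a = 0.0, b = 2.75, n = 8
h = (b - a)/n = 0.343750

Simpson's rule: (h/3)[f(x₀) + 4f(x₁) + 2f(x₂) + ... + f(xₙ)]

x_0 = 0.0000, f(x_0) = 0.000000, coefficient = 1
x_1 = 0.3438, f(x_1) = 0.337020, coefficient = 4
x_2 = 0.6875, f(x_2) = 0.634607, coefficient = 2
x_3 = 1.0312, f(x_3) = 0.857942, coefficient = 4
x_4 = 1.3750, f(x_4) = 0.980893, coefficient = 2
x_5 = 1.7188, f(x_5) = 0.989075, coefficient = 4
x_6 = 2.0625, f(x_6) = 0.881530, coefficient = 2
x_7 = 2.4062, f(x_7) = 0.670841, coefficient = 4
x_8 = 2.7500, f(x_8) = 0.381661, coefficient = 1

I ≈ (0.343750/3) × 16.795233 = 1.924454
Exact value: 1.924302
Error: 0.000151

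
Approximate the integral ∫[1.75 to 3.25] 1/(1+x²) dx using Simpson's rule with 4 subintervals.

f(x) = 1/(1+x²)
a = 1.75, b = 3.25, n = 4
h = (b - a)/n = 0.375000

Simpson's rule: (h/3)[f(x₀) + 4f(x₁) + 2f(x₂) + ... + f(xₙ)]

x_0 = 1.7500, f(x_0) = 0.246154, coefficient = 1
x_1 = 2.1250, f(x_1) = 0.181303, coefficient = 4
x_2 = 2.5000, f(x_2) = 0.137931, coefficient = 2
x_3 = 2.8750, f(x_3) = 0.107926, coefficient = 4
x_4 = 3.2500, f(x_4) = 0.086486, coefficient = 1

I ≈ (0.375000/3) × 1.765418 = 0.220677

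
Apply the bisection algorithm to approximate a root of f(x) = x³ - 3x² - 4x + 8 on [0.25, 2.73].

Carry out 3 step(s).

f(x) = x³ - 3x² - 4x + 8
Initial interval: [0.25, 2.73]

Iteration 1:
  c_1 = (0.250000 + 2.730000)/2 = 1.490000
  f(c_1) = f(1.490000) = -1.312351
  f(a) × f(c) < 0, new interval: [0.250000, 1.490000]
Iteration 2:
  c_2 = (0.250000 + 1.490000)/2 = 0.870000
  f(c_2) = f(0.870000) = 2.907803
  f(a) × f(c) ≥ 0, new interval: [0.870000, 1.490000]
Iteration 3:
  c_3 = (0.870000 + 1.490000)/2 = 1.180000
  f(c_3) = f(1.180000) = 0.745832
  f(a) × f(c) ≥ 0, new interval: [1.180000, 1.490000]

After 3 iteration(s), the approximation is c_3 = 1.180000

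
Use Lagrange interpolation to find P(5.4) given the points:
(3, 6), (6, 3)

Lagrange interpolation formula:
P(x) = Σ yᵢ × Lᵢ(x)
where Lᵢ(x) = Π_{j≠i} (x - xⱼ)/(xᵢ - xⱼ)

L_0(5.4) = (5.4 - 6)/(3 - 6) = 0.200000
L_1(5.4) = (5.4 - 3)/(6 - 3) = 0.800000

P(5.4) = 6×L_0(5.4) + 3×L_1(5.4)
P(5.4) = 3.600000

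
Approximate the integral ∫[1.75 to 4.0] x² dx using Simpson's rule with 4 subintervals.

f(x) = x²
a = 1.75, b = 4.0, n = 4
h = (b - a)/n = 0.562500

Simpson's rule: (h/3)[f(x₀) + 4f(x₁) + 2f(x₂) + ... + f(xₙ)]

x_0 = 1.7500, f(x_0) = 3.062500, coefficient = 1
x_1 = 2.3125, f(x_1) = 5.347656, coefficient = 4
x_2 = 2.8750, f(x_2) = 8.265625, coefficient = 2
x_3 = 3.4375, f(x_3) = 11.816406, coefficient = 4
x_4 = 4.0000, f(x_4) = 16.000000, coefficient = 1

I ≈ (0.562500/3) × 104.250000 = 19.546875
Exact value: 19.546875
Error: 0.000000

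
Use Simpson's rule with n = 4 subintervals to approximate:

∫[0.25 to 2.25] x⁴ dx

f(x) = x⁴
a = 0.25, b = 2.25, n = 4
h = (b - a)/n = 0.500000

Simpson's rule: (h/3)[f(x₀) + 4f(x₁) + 2f(x₂) + ... + f(xₙ)]

x_0 = 0.2500, f(x_0) = 0.003906, coefficient = 1
x_1 = 0.7500, f(x_1) = 0.316406, coefficient = 4
x_2 = 1.2500, f(x_2) = 2.441406, coefficient = 2
x_3 = 1.7500, f(x_3) = 9.378906, coefficient = 4
x_4 = 2.2500, f(x_4) = 25.628906, coefficient = 1

I ≈ (0.500000/3) × 69.296875 = 11.549479
Exact value: 11.532812
Error: 0.016667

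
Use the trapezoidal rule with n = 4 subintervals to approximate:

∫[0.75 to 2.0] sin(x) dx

f(x) = sin(x)
a = 0.75, b = 2.0, n = 4
h = (b - a)/n = 0.312500

Trapezoidal rule: (h/2)[f(x₀) + 2f(x₁) + 2f(x₂) + ... + f(xₙ)]

x_0 = 0.7500, f(x_0) = 0.681639, coefficient = 1
x_1 = 1.0625, f(x_1) = 0.873575, coefficient = 2
x_2 = 1.3750, f(x_2) = 0.980893, coefficient = 2
x_3 = 1.6875, f(x_3) = 0.993198, coefficient = 2
x_4 = 2.0000, f(x_4) = 0.909297, coefficient = 1

I ≈ (0.312500/2) × 7.286268 = 1.138479
Exact value: 1.147836
Error: 0.009356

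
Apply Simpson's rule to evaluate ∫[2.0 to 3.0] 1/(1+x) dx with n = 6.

f(x) = 1/(1+x)
a = 2.0, b = 3.0, n = 6
h = (b - a)/n = 0.166667

Simpson's rule: (h/3)[f(x₀) + 4f(x₁) + 2f(x₂) + ... + f(xₙ)]

x_0 = 2.0000, f(x_0) = 0.333333, coefficient = 1
x_1 = 2.1667, f(x_1) = 0.315789, coefficient = 4
x_2 = 2.3333, f(x_2) = 0.300000, coefficient = 2
x_3 = 2.5000, f(x_3) = 0.285714, coefficient = 4
x_4 = 2.6667, f(x_4) = 0.272727, coefficient = 2
x_5 = 2.8333, f(x_5) = 0.260870, coefficient = 4
x_6 = 3.0000, f(x_6) = 0.250000, coefficient = 1

I ≈ (0.166667/3) × 5.178281 = 0.287682
Exact value: 0.287682
Error: 0.000000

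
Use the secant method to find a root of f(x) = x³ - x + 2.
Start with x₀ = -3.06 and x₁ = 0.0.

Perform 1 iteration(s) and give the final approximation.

f(x) = x³ - x + 2
x₀ = -3.06, x₁ = 0.0

Secant formula: x_{n+1} = x_n - f(x_n)(x_n - x_{n-1})/(f(x_n) - f(x_{n-1}))

Iteration 1:
  f(-3.060000) = -23.592616
  f(0.000000) = 2.000000
  x_2 = 0.000000 - 2.000000×(0.000000 - (-3.060000))/(2.000000 - (-23.592616))
       = -0.239131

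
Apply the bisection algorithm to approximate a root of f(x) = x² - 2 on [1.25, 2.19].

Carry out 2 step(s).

f(x) = x² - 2
Initial interval: [1.25, 2.19]

Iteration 1:
  c_1 = (1.250000 + 2.190000)/2 = 1.720000
  f(c_1) = f(1.720000) = 0.958400
  f(a) × f(c) < 0, new interval: [1.250000, 1.720000]
Iteration 2:
  c_2 = (1.250000 + 1.720000)/2 = 1.485000
  f(c_2) = f(1.485000) = 0.205225
  f(a) × f(c) < 0, new interval: [1.250000, 1.485000]

After 2 iteration(s), the approximation is c_2 = 1.485000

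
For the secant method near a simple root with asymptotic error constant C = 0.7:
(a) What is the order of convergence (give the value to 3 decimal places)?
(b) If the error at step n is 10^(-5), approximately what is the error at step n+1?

(a) Secant method has superlinear convergence with order φ = (1+√5)/2 ≈ 1.618.
    This means |e_{n+1}| ≈ C|e_n|^1.618.

(b) With |e_n| = 10^(-5) and C = 0.7:
    |e_{n+1}| ≈ 0.7 × (10^(-5))^1.618 = 0.7 × 10^(-8.09)

(a) ≈ 1.618 (golden ratio); (b) |e_{n+1}| ≈ 5.688e-09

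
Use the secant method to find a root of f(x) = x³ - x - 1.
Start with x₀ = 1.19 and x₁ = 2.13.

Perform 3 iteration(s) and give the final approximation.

f(x) = x³ - x - 1
x₀ = 1.19, x₁ = 2.13

Secant formula: x_{n+1} = x_n - f(x_n)(x_n - x_{n-1})/(f(x_n) - f(x_{n-1}))

Iteration 1:
  f(1.190000) = -0.504841
  f(2.130000) = 6.533597
  x_2 = 2.130000 - 6.533597×(2.130000 - 1.190000)/(6.533597 - (-0.504841))
       = 1.257423
Iteration 2:
  f(2.130000) = 6.533597
  f(1.257423) = -0.269297
  x_3 = 1.257423 - (-0.269297)×(1.257423 - 2.130000)/(-0.269297 - 6.533597)
       = 1.291964
Iteration 3:
  f(1.257423) = -0.269297
  f(1.291964) = -0.135454
  x_4 = 1.291964 - (-0.135454)×(1.291964 - 1.257423)/(-0.135454 - (-0.269297))
       = 1.326922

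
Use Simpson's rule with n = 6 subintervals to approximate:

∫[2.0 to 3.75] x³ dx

f(x) = x³
a = 2.0, b = 3.75, n = 6
h = (b - a)/n = 0.291667

Simpson's rule: (h/3)[f(x₀) + 4f(x₁) + 2f(x₂) + ... + f(xₙ)]

x_0 = 2.0000, f(x_0) = 8.000000, coefficient = 1
x_1 = 2.2917, f(x_1) = 12.035229, coefficient = 4
x_2 = 2.5833, f(x_2) = 17.240162, coefficient = 2
x_3 = 2.8750, f(x_3) = 23.763672, coefficient = 4
x_4 = 3.1667, f(x_4) = 31.754630, coefficient = 2
x_5 = 3.4583, f(x_5) = 41.361907, coefficient = 4
x_6 = 3.7500, f(x_6) = 52.734375, coefficient = 1

I ≈ (0.291667/3) × 467.367188 = 45.438477
Exact value: 45.438477
Error: 0.000000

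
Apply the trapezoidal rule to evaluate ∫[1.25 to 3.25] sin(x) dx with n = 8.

f(x) = sin(x)
a = 1.25, b = 3.25, n = 8
h = (b - a)/n = 0.250000

Trapezoidal rule: (h/2)[f(x₀) + 2f(x₁) + 2f(x₂) + ... + f(xₙ)]

x_0 = 1.2500, f(x_0) = 0.948985, coefficient = 1
x_1 = 1.5000, f(x_1) = 0.997495, coefficient = 2
x_2 = 1.7500, f(x_2) = 0.983986, coefficient = 2
x_3 = 2.0000, f(x_3) = 0.909297, coefficient = 2
x_4 = 2.2500, f(x_4) = 0.778073, coefficient = 2
x_5 = 2.5000, f(x_5) = 0.598472, coefficient = 2
x_6 = 2.7500, f(x_6) = 0.381661, coefficient = 2
x_7 = 3.0000, f(x_7) = 0.141120, coefficient = 2
x_8 = 3.2500, f(x_8) = -0.108195, coefficient = 1

I ≈ (0.250000/2) × 10.420999 = 1.302625
Exact value: 1.309452
Error: 0.006827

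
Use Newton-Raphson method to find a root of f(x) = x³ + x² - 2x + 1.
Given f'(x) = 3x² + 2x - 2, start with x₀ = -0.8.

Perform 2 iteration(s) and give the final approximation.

f(x) = x³ + x² - 2x + 1
f'(x) = 3x² + 2x - 2
x₀ = -0.8

Newton-Raphson formula: x_{n+1} = x_n - f(x_n)/f'(x_n)

Iteration 1:
  f(-0.800000) = 2.728000
  f'(-0.800000) = -1.680000
  x_1 = -0.800000 - 2.728000/(-1.680000) = 0.823810
Iteration 2:
  f(0.823810) = 0.590131
  f'(0.823810) = 1.683605
  x_2 = 0.823810 - 0.590131/1.683605 = 0.473293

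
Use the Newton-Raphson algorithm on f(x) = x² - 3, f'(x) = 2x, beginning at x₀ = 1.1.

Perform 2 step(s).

f(x) = x² - 3
f'(x) = 2x
x₀ = 1.1

Newton-Raphson formula: x_{n+1} = x_n - f(x_n)/f'(x_n)

Iteration 1:
  f(1.100000) = -1.790000
  f'(1.100000) = 2.200000
  x_1 = 1.100000 - (-1.790000)/2.200000 = 1.913636
Iteration 2:
  f(1.913636) = 0.662004
  f'(1.913636) = 3.827273
  x_2 = 1.913636 - 0.662004/3.827273 = 1.740666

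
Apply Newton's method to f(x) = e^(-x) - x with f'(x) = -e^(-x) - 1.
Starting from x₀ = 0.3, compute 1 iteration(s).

f(x) = e^(-x) - x
f'(x) = -e^(-x) - 1
x₀ = 0.3

Newton-Raphson formula: x_{n+1} = x_n - f(x_n)/f'(x_n)

Iteration 1:
  f(0.300000) = 0.440818
  f'(0.300000) = -1.740818
  x_1 = 0.300000 - 0.440818/(-1.740818) = 0.553225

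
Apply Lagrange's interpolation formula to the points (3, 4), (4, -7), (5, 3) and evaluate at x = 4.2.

Lagrange interpolation formula:
P(x) = Σ yᵢ × Lᵢ(x)
where Lᵢ(x) = Π_{j≠i} (x - xⱼ)/(xᵢ - xⱼ)

L_0(4.2) = (4.2 - 4)/(3 - 4) × (4.2 - 5)/(3 - 5) = -0.080000
L_1(4.2) = (4.2 - 3)/(4 - 3) × (4.2 - 5)/(4 - 5) = 0.960000
L_2(4.2) = (4.2 - 3)/(5 - 3) × (4.2 - 4)/(5 - 4) = 0.120000

P(4.2) = 4×L_0(4.2) + (-7)×L_1(4.2) + 3×L_2(4.2)
P(4.2) = -6.680000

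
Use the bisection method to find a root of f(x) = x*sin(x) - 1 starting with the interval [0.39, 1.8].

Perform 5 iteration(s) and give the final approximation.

f(x) = x*sin(x) - 1
Initial interval: [0.39, 1.8]

Iteration 1:
  c_1 = (0.390000 + 1.800000)/2 = 1.095000
  f(c_1) = f(1.095000) = -0.026624
  f(a) × f(c) ≥ 0, new interval: [1.095000, 1.800000]
Iteration 2:
  c_2 = (1.095000 + 1.800000)/2 = 1.447500
  f(c_2) = f(1.447500) = 0.436511
  f(a) × f(c) < 0, new interval: [1.095000, 1.447500]
Iteration 3:
  c_3 = (1.095000 + 1.447500)/2 = 1.271250
  f(c_3) = f(1.271250) = 0.214642
  f(a) × f(c) < 0, new interval: [1.095000, 1.271250]
Iteration 4:
  c_4 = (1.095000 + 1.271250)/2 = 1.183125
  f(c_4) = f(1.183125) = 0.095328
  f(a) × f(c) < 0, new interval: [1.095000, 1.183125]
Iteration 5:
  c_5 = (1.095000 + 1.183125)/2 = 1.139063
  f(c_5) = f(1.139063) = 0.034544
  f(a) × f(c) < 0, new interval: [1.095000, 1.139063]

After 5 iteration(s), the approximation is c_5 = 1.139063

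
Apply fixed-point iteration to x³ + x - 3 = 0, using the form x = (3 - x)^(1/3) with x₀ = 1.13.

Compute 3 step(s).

Equation: x³ + x - 3 = 0
Fixed-point form: x = (3 - x)^(1/3)
x₀ = 1.13

x_1 = g(1.130000) = 1.232009
x_2 = g(1.232009) = 1.209187
x_3 = g(1.209187) = 1.214367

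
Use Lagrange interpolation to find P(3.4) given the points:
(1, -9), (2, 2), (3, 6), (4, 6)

Lagrange interpolation formula:
P(x) = Σ yᵢ × Lᵢ(x)
where Lᵢ(x) = Π_{j≠i} (x - xⱼ)/(xᵢ - xⱼ)

L_0(3.4) = (3.4 - 2)/(1 - 2) × (3.4 - 3)/(1 - 3) × (3.4 - 4)/(1 - 4) = 0.056000
L_1(3.4) = (3.4 - 1)/(2 - 1) × (3.4 - 3)/(2 - 3) × (3.4 - 4)/(2 - 4) = -0.288000
L_2(3.4) = (3.4 - 1)/(3 - 1) × (3.4 - 2)/(3 - 2) × (3.4 - 4)/(3 - 4) = 1.008000
L_3(3.4) = (3.4 - 1)/(4 - 1) × (3.4 - 2)/(4 - 2) × (3.4 - 3)/(4 - 3) = 0.224000

P(3.4) = (-9)×L_0(3.4) + 2×L_1(3.4) + 6×L_2(3.4) + 6×L_3(3.4)
P(3.4) = 6.312000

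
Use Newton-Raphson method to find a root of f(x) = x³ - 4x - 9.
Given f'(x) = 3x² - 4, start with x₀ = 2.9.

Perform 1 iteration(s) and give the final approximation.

f(x) = x³ - 4x - 9
f'(x) = 3x² - 4
x₀ = 2.9

Newton-Raphson formula: x_{n+1} = x_n - f(x_n)/f'(x_n)

Iteration 1:
  f(2.900000) = 3.789000
  f'(2.900000) = 21.230000
  x_1 = 2.900000 - 3.789000/21.230000 = 2.721526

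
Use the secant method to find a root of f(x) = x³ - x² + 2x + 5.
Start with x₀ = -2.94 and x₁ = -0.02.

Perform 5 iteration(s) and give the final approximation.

f(x) = x³ - x² + 2x + 5
x₀ = -2.94, x₁ = -0.02

Secant formula: x_{n+1} = x_n - f(x_n)(x_n - x_{n-1})/(f(x_n) - f(x_{n-1}))

Iteration 1:
  f(-2.940000) = -34.935784
  f(-0.020000) = 4.959592
  x_2 = -0.020000 - 4.959592×(-0.020000 - (-2.940000))/(4.959592 - (-34.935784))
       = -0.383000
Iteration 2:
  f(-0.020000) = 4.959592
  f(-0.383000) = 4.031130
  x_3 = -0.383000 - 4.031130×(-0.383000 - (-0.020000))/(4.031130 - 4.959592)
       = -1.959046
Iteration 3:
  f(-0.383000) = 4.031130
  f(-1.959046) = -10.274501
  x_4 = -1.959046 - (-10.274501)×(-1.959046 - (-0.383000))/(-10.274501 - 4.031130)
       = -0.827108
Iteration 4:
  f(-1.959046) = -10.274501
  f(-0.827108) = 2.095846
  x_5 = -0.827108 - 2.095846×(-0.827108 - (-1.959046))/(2.095846 - (-10.274501))
       = -1.018887
Iteration 5:
  f(-0.827108) = 2.095846
  f(-1.018887) = 0.866361
  x_6 = -1.018887 - 0.866361×(-1.018887 - (-0.827108))/(0.866361 - 2.095846)
       = -1.154024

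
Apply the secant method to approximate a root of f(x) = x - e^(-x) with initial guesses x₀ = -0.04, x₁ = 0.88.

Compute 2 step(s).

f(x) = x - e^(-x)
x₀ = -0.04, x₁ = 0.88

Secant formula: x_{n+1} = x_n - f(x_n)(x_n - x_{n-1})/(f(x_n) - f(x_{n-1}))

Iteration 1:
  f(-0.040000) = -1.080811
  f(0.880000) = 0.465217
  x_2 = 0.880000 - 0.465217×(0.880000 - (-0.040000))/(0.465217 - (-1.080811))
       = 0.603162
Iteration 2:
  f(0.880000) = 0.465217
  f(0.603162) = 0.056083
  x_3 = 0.603162 - 0.056083×(0.603162 - 0.880000)/(0.056083 - 0.465217)
       = 0.565214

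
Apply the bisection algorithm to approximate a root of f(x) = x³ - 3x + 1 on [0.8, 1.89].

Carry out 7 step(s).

f(x) = x³ - 3x + 1
Initial interval: [0.8, 1.89]

Iteration 1:
  c_1 = (0.800000 + 1.890000)/2 = 1.345000
  f(c_1) = f(1.345000) = -0.601861
  f(a) × f(c) ≥ 0, new interval: [1.345000, 1.890000]
Iteration 2:
  c_2 = (1.345000 + 1.890000)/2 = 1.617500
  f(c_2) = f(1.617500) = 0.379375
  f(a) × f(c) < 0, new interval: [1.345000, 1.617500]
Iteration 3:
  c_3 = (1.345000 + 1.617500)/2 = 1.481250
  f(c_3) = f(1.481250) = -0.193737
  f(a) × f(c) ≥ 0, new interval: [1.481250, 1.617500]
Iteration 4:
  c_4 = (1.481250 + 1.617500)/2 = 1.549375
  f(c_4) = f(1.549375) = 0.071247
  f(a) × f(c) < 0, new interval: [1.481250, 1.549375]
Iteration 5:
  c_5 = (1.481250 + 1.549375)/2 = 1.515312
  f(c_5) = f(1.515312) = -0.066519
  f(a) × f(c) ≥ 0, new interval: [1.515312, 1.549375]
Iteration 6:
  c_6 = (1.515312 + 1.549375)/2 = 1.532344
  f(c_6) = f(1.532344) = 0.001030
  f(a) × f(c) < 0, new interval: [1.515312, 1.532344]
Iteration 7:
  c_7 = (1.515312 + 1.532344)/2 = 1.523828
  f(c_7) = f(1.523828) = -0.033076
  f(a) × f(c) ≥ 0, new interval: [1.523828, 1.532344]

After 7 iteration(s), the approximation is c_7 = 1.523828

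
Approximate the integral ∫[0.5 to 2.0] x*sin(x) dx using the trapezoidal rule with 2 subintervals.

f(x) = x*sin(x)
a = 0.5, b = 2.0, n = 2
h = (b - a)/n = 0.750000

Trapezoidal rule: (h/2)[f(x₀) + 2f(x₁) + 2f(x₂) + ... + f(xₙ)]

x_0 = 0.5000, f(x_0) = 0.239713, coefficient = 1
x_1 = 1.2500, f(x_1) = 1.186231, coefficient = 2
x_2 = 2.0000, f(x_2) = 1.818595, coefficient = 1

I ≈ (0.750000/2) × 4.430769 = 1.661538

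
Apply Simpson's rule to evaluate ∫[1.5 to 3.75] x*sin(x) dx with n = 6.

f(x) = x*sin(x)
a = 1.5, b = 3.75, n = 6
h = (b - a)/n = 0.375000

Simpson's rule: (h/3)[f(x₀) + 4f(x₁) + 2f(x₂) + ... + f(xₙ)]

x_0 = 1.5000, f(x_0) = 1.496242, coefficient = 1
x_1 = 1.8750, f(x_1) = 1.788911, coefficient = 4
x_2 = 2.2500, f(x_2) = 1.750665, coefficient = 2
x_3 = 2.6250, f(x_3) = 1.296541, coefficient = 4
x_4 = 3.0000, f(x_4) = 0.423360, coefficient = 2
x_5 = 3.3750, f(x_5) = -0.780617, coefficient = 4
x_6 = 3.7500, f(x_6) = -2.143355, coefficient = 1

I ≈ (0.375000/3) × 12.920277 = 1.615035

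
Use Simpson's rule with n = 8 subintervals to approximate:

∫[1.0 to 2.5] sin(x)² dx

f(x) = sin(x)²
a = 1.0, b = 2.5, n = 8
h = (b - a)/n = 0.187500

Simpson's rule: (h/3)[f(x₀) + 4f(x₁) + 2f(x₂) + ... + f(xₙ)]

x_0 = 1.0000, f(x_0) = 0.708073, coefficient = 1
x_1 = 1.1875, f(x_1) = 0.860139, coefficient = 4
x_2 = 1.3750, f(x_2) = 0.962151, coefficient = 2
x_3 = 1.5625, f(x_3) = 0.999931, coefficient = 4
x_4 = 1.7500, f(x_4) = 0.968228, coefficient = 2
x_5 = 1.9375, f(x_5) = 0.871449, coefficient = 4
x_6 = 2.1250, f(x_6) = 0.723044, coefficient = 2
x_7 = 2.3125, f(x_7) = 0.543639, coefficient = 4
x_8 = 2.5000, f(x_8) = 0.358169, coefficient = 1

I ≈ (0.187500/3) × 19.473722 = 1.217108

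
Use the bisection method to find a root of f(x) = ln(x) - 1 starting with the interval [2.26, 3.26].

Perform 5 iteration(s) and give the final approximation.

f(x) = ln(x) - 1
Initial interval: [2.26, 3.26]

Iteration 1:
  c_1 = (2.260000 + 3.260000)/2 = 2.760000
  f(c_1) = f(2.760000) = 0.015231
  f(a) × f(c) < 0, new interval: [2.260000, 2.760000]
Iteration 2:
  c_2 = (2.260000 + 2.760000)/2 = 2.510000
  f(c_2) = f(2.510000) = -0.079717
  f(a) × f(c) ≥ 0, new interval: [2.510000, 2.760000]
Iteration 3:
  c_3 = (2.510000 + 2.760000)/2 = 2.635000
  f(c_3) = f(2.635000) = -0.031117
  f(a) × f(c) ≥ 0, new interval: [2.635000, 2.760000]
Iteration 4:
  c_4 = (2.635000 + 2.760000)/2 = 2.697500
  f(c_4) = f(2.697500) = -0.007675
  f(a) × f(c) ≥ 0, new interval: [2.697500, 2.760000]
Iteration 5:
  c_5 = (2.697500 + 2.760000)/2 = 2.728750
  f(c_5) = f(2.728750) = 0.003844
  f(a) × f(c) < 0, new interval: [2.697500, 2.728750]

After 5 iteration(s), the approximation is c_5 = 2.728750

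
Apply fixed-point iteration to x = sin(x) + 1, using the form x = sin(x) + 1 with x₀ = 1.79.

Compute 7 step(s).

Equation: x = sin(x) + 1
Fixed-point form: x = sin(x) + 1
x₀ = 1.79

x_1 = g(1.790000) = 1.976071
x_2 = g(1.976071) = 1.918994
x_3 = g(1.918994) = 1.939989
x_4 = g(1.939989) = 1.932619
x_5 = g(1.932619) = 1.935253
x_6 = g(1.935253) = 1.934317
x_7 = g(1.934317) = 1.934651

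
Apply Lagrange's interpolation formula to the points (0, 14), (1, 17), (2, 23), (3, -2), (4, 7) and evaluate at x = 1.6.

Lagrange interpolation formula:
P(x) = Σ yᵢ × Lᵢ(x)
where Lᵢ(x) = Π_{j≠i} (x - xⱼ)/(xᵢ - xⱼ)

L_0(1.6) = (1.6 - 1)/(0 - 1) × (1.6 - 2)/(0 - 2) × (1.6 - 3)/(0 - 3) × (1.6 - 4)/(0 - 4) = -0.033600
L_1(1.6) = (1.6 - 0)/(1 - 0) × (1.6 - 2)/(1 - 2) × (1.6 - 3)/(1 - 3) × (1.6 - 4)/(1 - 4) = 0.358400
L_2(1.6) = (1.6 - 0)/(2 - 0) × (1.6 - 1)/(2 - 1) × (1.6 - 3)/(2 - 3) × (1.6 - 4)/(2 - 4) = 0.806400
L_3(1.6) = (1.6 - 0)/(3 - 0) × (1.6 - 1)/(3 - 1) × (1.6 - 2)/(3 - 2) × (1.6 - 4)/(3 - 4) = -0.153600
L_4(1.6) = (1.6 - 0)/(4 - 0) × (1.6 - 1)/(4 - 1) × (1.6 - 2)/(4 - 2) × (1.6 - 3)/(4 - 3) = 0.022400

P(1.6) = 14×L_0(1.6) + 17×L_1(1.6) + 23×L_2(1.6) + (-2)×L_3(1.6) + 7×L_4(1.6)
P(1.6) = 24.633600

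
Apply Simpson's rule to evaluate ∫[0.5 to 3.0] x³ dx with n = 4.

f(x) = x³
a = 0.5, b = 3.0, n = 4
h = (b - a)/n = 0.625000

Simpson's rule: (h/3)[f(x₀) + 4f(x₁) + 2f(x₂) + ... + f(xₙ)]

x_0 = 0.5000, f(x_0) = 0.125000, coefficient = 1
x_1 = 1.1250, f(x_1) = 1.423828, coefficient = 4
x_2 = 1.7500, f(x_2) = 5.359375, coefficient = 2
x_3 = 2.3750, f(x_3) = 13.396484, coefficient = 4
x_4 = 3.0000, f(x_4) = 27.000000, coefficient = 1

I ≈ (0.625000/3) × 97.125000 = 20.234375
Exact value: 20.234375
Error: 0.000000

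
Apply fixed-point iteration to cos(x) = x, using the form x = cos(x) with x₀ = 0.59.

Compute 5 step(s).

Equation: cos(x) = x
Fixed-point form: x = cos(x)
x₀ = 0.59

x_1 = g(0.590000) = 0.830941
x_2 = g(0.830941) = 0.674181
x_3 = g(0.674181) = 0.781218
x_4 = g(0.781218) = 0.710056
x_5 = g(0.710056) = 0.758325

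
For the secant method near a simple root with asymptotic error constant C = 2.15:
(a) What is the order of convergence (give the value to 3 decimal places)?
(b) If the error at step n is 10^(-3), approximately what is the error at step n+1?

(a) Secant method has superlinear convergence with order φ = (1+√5)/2 ≈ 1.618.
    This means |e_{n+1}| ≈ C|e_n|^1.618.

(b) With |e_n| = 10^(-3) and C = 2.15:
    |e_{n+1}| ≈ 2.15 × (10^(-3))^1.618 = 2.15 × 10^(-4.85)

(a) ≈ 1.618 (golden ratio); (b) |e_{n+1}| ≈ 3.008e-05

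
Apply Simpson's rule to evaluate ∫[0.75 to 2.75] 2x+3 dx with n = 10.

f(x) = 2x+3
a = 0.75, b = 2.75, n = 10
h = (b - a)/n = 0.200000

Simpson's rule: (h/3)[f(x₀) + 4f(x₁) + 2f(x₂) + ... + f(xₙ)]

x_0 = 0.7500, f(x_0) = 4.500000, coefficient = 1
x_1 = 0.9500, f(x_1) = 4.900000, coefficient = 4
x_2 = 1.1500, f(x_2) = 5.300000, coefficient = 2
x_3 = 1.3500, f(x_3) = 5.700000, coefficient = 4
x_4 = 1.5500, f(x_4) = 6.100000, coefficient = 2
x_5 = 1.7500, f(x_5) = 6.500000, coefficient = 4
x_6 = 1.9500, f(x_6) = 6.900000, coefficient = 2
x_7 = 2.1500, f(x_7) = 7.300000, coefficient = 4
x_8 = 2.3500, f(x_8) = 7.700000, coefficient = 2
x_9 = 2.5500, f(x_9) = 8.100000, coefficient = 4
x_10 = 2.7500, f(x_10) = 8.500000, coefficient = 1

I ≈ (0.200000/3) × 195.000000 = 13.000000
Exact value: 13.000000
Error: 0.000000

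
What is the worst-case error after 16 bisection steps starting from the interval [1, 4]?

Bisection error bound: |error| ≤ (b-a)/2^n
|error| ≤ (4 - 1)/2^16 = 3/2^16
|error| ≤ 0.0000457764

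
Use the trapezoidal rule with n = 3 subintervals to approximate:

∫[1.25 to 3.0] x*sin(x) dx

f(x) = x*sin(x)
a = 1.25, b = 3.0, n = 3
h = (b - a)/n = 0.583333

Trapezoidal rule: (h/2)[f(x₀) + 2f(x₁) + 2f(x₂) + ... + f(xₙ)]

x_0 = 1.2500, f(x_0) = 1.186231, coefficient = 1
x_1 = 1.8333, f(x_1) = 1.770514, coefficient = 2
x_2 = 2.4167, f(x_2) = 1.602443, coefficient = 2
x_3 = 3.0000, f(x_3) = 0.423360, coefficient = 1

I ≈ (0.583333/2) × 8.355505 = 2.437022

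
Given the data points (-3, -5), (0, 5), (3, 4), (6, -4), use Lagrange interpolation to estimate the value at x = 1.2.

Lagrange interpolation formula:
P(x) = Σ yᵢ × Lᵢ(x)
where Lᵢ(x) = Π_{j≠i} (x - xⱼ)/(xᵢ - xⱼ)

L_0(1.2) = (1.2 - 0)/(-3 - 0) × (1.2 - 3)/(-3 - 3) × (1.2 - 6)/(-3 - 6) = -0.064000
L_1(1.2) = (1.2 - (-3))/(0 - (-3)) × (1.2 - 3)/(0 - 3) × (1.2 - 6)/(0 - 6) = 0.672000
L_2(1.2) = (1.2 - (-3))/(3 - (-3)) × (1.2 - 0)/(3 - 0) × (1.2 - 6)/(3 - 6) = 0.448000
L_3(1.2) = (1.2 - (-3))/(6 - (-3)) × (1.2 - 0)/(6 - 0) × (1.2 - 3)/(6 - 3) = -0.056000

P(1.2) = (-5)×L_0(1.2) + 5×L_1(1.2) + 4×L_2(1.2) + (-4)×L_3(1.2)
P(1.2) = 5.696000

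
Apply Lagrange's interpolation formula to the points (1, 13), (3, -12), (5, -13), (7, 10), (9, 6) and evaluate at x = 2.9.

Lagrange interpolation formula:
P(x) = Σ yᵢ × Lᵢ(x)
where Lᵢ(x) = Π_{j≠i} (x - xⱼ)/(xᵢ - xⱼ)

L_0(2.9) = (2.9 - 3)/(1 - 3) × (2.9 - 5)/(1 - 5) × (2.9 - 7)/(1 - 7) × (2.9 - 9)/(1 - 9) = 0.013677
L_1(2.9) = (2.9 - 1)/(3 - 1) × (2.9 - 5)/(3 - 5) × (2.9 - 7)/(3 - 7) × (2.9 - 9)/(3 - 9) = 1.039478
L_2(2.9) = (2.9 - 1)/(5 - 1) × (2.9 - 3)/(5 - 3) × (2.9 - 7)/(5 - 7) × (2.9 - 9)/(5 - 9) = -0.074248
L_3(2.9) = (2.9 - 1)/(7 - 1) × (2.9 - 3)/(7 - 3) × (2.9 - 5)/(7 - 5) × (2.9 - 9)/(7 - 9) = 0.025353
L_4(2.9) = (2.9 - 1)/(9 - 1) × (2.9 - 3)/(9 - 3) × (2.9 - 5)/(9 - 5) × (2.9 - 7)/(9 - 7) = -0.004260

P(2.9) = 13×L_0(2.9) + (-12)×L_1(2.9) + (-13)×L_2(2.9) + 10×L_3(2.9) + 6×L_4(2.9)
P(2.9) = -11.102732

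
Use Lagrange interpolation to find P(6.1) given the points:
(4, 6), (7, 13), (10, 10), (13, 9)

Lagrange interpolation formula:
P(x) = Σ yᵢ × Lᵢ(x)
where Lᵢ(x) = Π_{j≠i} (x - xⱼ)/(xᵢ - xⱼ)

L_0(6.1) = (6.1 - 7)/(4 - 7) × (6.1 - 10)/(4 - 10) × (6.1 - 13)/(4 - 13) = 0.149500
L_1(6.1) = (6.1 - 4)/(7 - 4) × (6.1 - 10)/(7 - 10) × (6.1 - 13)/(7 - 13) = 1.046500
L_2(6.1) = (6.1 - 4)/(10 - 4) × (6.1 - 7)/(10 - 7) × (6.1 - 13)/(10 - 13) = -0.241500
L_3(6.1) = (6.1 - 4)/(13 - 4) × (6.1 - 7)/(13 - 7) × (6.1 - 10)/(13 - 10) = 0.045500

P(6.1) = 6×L_0(6.1) + 13×L_1(6.1) + 10×L_2(6.1) + 9×L_3(6.1)
P(6.1) = 12.496000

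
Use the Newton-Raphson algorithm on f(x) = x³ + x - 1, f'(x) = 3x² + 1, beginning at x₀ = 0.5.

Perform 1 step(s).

f(x) = x³ + x - 1
f'(x) = 3x² + 1
x₀ = 0.5

Newton-Raphson formula: x_{n+1} = x_n - f(x_n)/f'(x_n)

Iteration 1:
  f(0.500000) = -0.375000
  f'(0.500000) = 1.750000
  x_1 = 0.500000 - (-0.375000)/1.750000 = 0.714286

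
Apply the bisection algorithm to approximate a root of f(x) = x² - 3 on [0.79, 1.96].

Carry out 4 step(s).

f(x) = x² - 3
Initial interval: [0.79, 1.96]

Iteration 1:
  c_1 = (0.790000 + 1.960000)/2 = 1.375000
  f(c_1) = f(1.375000) = -1.109375
  f(a) × f(c) ≥ 0, new interval: [1.375000, 1.960000]
Iteration 2:
  c_2 = (1.375000 + 1.960000)/2 = 1.667500
  f(c_2) = f(1.667500) = -0.219444
  f(a) × f(c) ≥ 0, new interval: [1.667500, 1.960000]
Iteration 3:
  c_3 = (1.667500 + 1.960000)/2 = 1.813750
  f(c_3) = f(1.813750) = 0.289689
  f(a) × f(c) < 0, new interval: [1.667500, 1.813750]
Iteration 4:
  c_4 = (1.667500 + 1.813750)/2 = 1.740625
  f(c_4) = f(1.740625) = 0.029775
  f(a) × f(c) < 0, new interval: [1.667500, 1.740625]

After 4 iteration(s), the approximation is c_4 = 1.740625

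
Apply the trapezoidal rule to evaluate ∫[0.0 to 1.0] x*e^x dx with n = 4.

f(x) = x*e^x
a = 0.0, b = 1.0, n = 4
h = (b - a)/n = 0.250000

Trapezoidal rule: (h/2)[f(x₀) + 2f(x₁) + 2f(x₂) + ... + f(xₙ)]

x_0 = 0.0000, f(x_0) = 0.000000, coefficient = 1
x_1 = 0.2500, f(x_1) = 0.321006, coefficient = 2
x_2 = 0.5000, f(x_2) = 0.824361, coefficient = 2
x_3 = 0.7500, f(x_3) = 1.587750, coefficient = 2
x_4 = 1.0000, f(x_4) = 2.718282, coefficient = 1

I ≈ (0.250000/2) × 8.184516 = 1.023064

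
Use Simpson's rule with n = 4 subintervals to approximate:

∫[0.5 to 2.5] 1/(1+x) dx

f(x) = 1/(1+x)
a = 0.5, b = 2.5, n = 4
h = (b - a)/n = 0.500000

Simpson's rule: (h/3)[f(x₀) + 4f(x₁) + 2f(x₂) + ... + f(xₙ)]

x_0 = 0.5000, f(x_0) = 0.666667, coefficient = 1
x_1 = 1.0000, f(x_1) = 0.500000, coefficient = 4
x_2 = 1.5000, f(x_2) = 0.400000, coefficient = 2
x_3 = 2.0000, f(x_3) = 0.333333, coefficient = 4
x_4 = 2.5000, f(x_4) = 0.285714, coefficient = 1

I ≈ (0.500000/3) × 5.085714 = 0.847619
Exact value: 0.847298
Error: 0.000321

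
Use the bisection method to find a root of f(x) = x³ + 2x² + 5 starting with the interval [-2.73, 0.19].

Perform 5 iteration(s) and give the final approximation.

f(x) = x³ + 2x² + 5
Initial interval: [-2.73, 0.19]

Iteration 1:
  c_1 = (-2.730000 + 0.190000)/2 = -1.270000
  f(c_1) = f(-1.270000) = 6.177417
  f(a) × f(c) < 0, new interval: [-2.730000, -1.270000]
Iteration 2:
  c_2 = (-2.730000 + (-1.270000))/2 = -2.000000
  f(c_2) = f(-2.000000) = 5.000000
  f(a) × f(c) < 0, new interval: [-2.730000, -2.000000]
Iteration 3:
  c_3 = (-2.730000 + (-2.000000))/2 = -2.365000
  f(c_3) = f(-2.365000) = 2.958473
  f(a) × f(c) < 0, new interval: [-2.730000, -2.365000]
Iteration 4:
  c_4 = (-2.730000 + (-2.365000))/2 = -2.547500
  f(c_4) = f(-2.547500) = 1.446858
  f(a) × f(c) < 0, new interval: [-2.730000, -2.547500]
Iteration 5:
  c_5 = (-2.730000 + (-2.547500))/2 = -2.638750
  f(c_5) = f(-2.638750) = 0.552383
  f(a) × f(c) < 0, new interval: [-2.730000, -2.638750]

After 5 iteration(s), the approximation is c_5 = -2.638750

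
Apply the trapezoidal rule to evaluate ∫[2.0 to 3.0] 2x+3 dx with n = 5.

f(x) = 2x+3
a = 2.0, b = 3.0, n = 5
h = (b - a)/n = 0.200000

Trapezoidal rule: (h/2)[f(x₀) + 2f(x₁) + 2f(x₂) + ... + f(xₙ)]

x_0 = 2.0000, f(x_0) = 7.000000, coefficient = 1
x_1 = 2.2000, f(x_1) = 7.400000, coefficient = 2
x_2 = 2.4000, f(x_2) = 7.800000, coefficient = 2
x_3 = 2.6000, f(x_3) = 8.200000, coefficient = 2
x_4 = 2.8000, f(x_4) = 8.600000, coefficient = 2
x_5 = 3.0000, f(x_5) = 9.000000, coefficient = 1

I ≈ (0.200000/2) × 80.000000 = 8.000000
Exact value: 8.000000
Error: 0.000000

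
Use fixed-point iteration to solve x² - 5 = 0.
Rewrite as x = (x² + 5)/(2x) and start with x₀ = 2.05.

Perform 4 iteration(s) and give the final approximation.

Equation: x² - 5 = 0
Fixed-point form: x = (x² + 5)/(2x)
x₀ = 2.05

x_1 = g(2.050000) = 2.244512
x_2 = g(2.244512) = 2.236084
x_3 = g(2.236084) = 2.236068
x_4 = g(2.236068) = 2.236068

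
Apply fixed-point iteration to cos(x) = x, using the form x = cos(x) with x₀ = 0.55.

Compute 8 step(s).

Equation: cos(x) = x
Fixed-point form: x = cos(x)
x₀ = 0.55

x_1 = g(0.550000) = 0.852525
x_2 = g(0.852525) = 0.658084
x_3 = g(0.658084) = 0.791165
x_4 = g(0.791165) = 0.703017
x_5 = g(0.703017) = 0.762895
x_6 = g(0.762895) = 0.722839
x_7 = g(0.722839) = 0.749931
x_8 = g(0.749931) = 0.731736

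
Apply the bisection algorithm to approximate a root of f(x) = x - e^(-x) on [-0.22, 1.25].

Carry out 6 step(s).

f(x) = x - e^(-x)
Initial interval: [-0.22, 1.25]

Iteration 1:
  c_1 = (-0.220000 + 1.250000)/2 = 0.515000
  f(c_1) = f(0.515000) = -0.082501
  f(a) × f(c) ≥ 0, new interval: [0.515000, 1.250000]
Iteration 2:
  c_2 = (0.515000 + 1.250000)/2 = 0.882500
  f(c_2) = f(0.882500) = 0.468753
  f(a) × f(c) < 0, new interval: [0.515000, 0.882500]
Iteration 3:
  c_3 = (0.515000 + 0.882500)/2 = 0.698750
  f(c_3) = f(0.698750) = 0.201544
  f(a) × f(c) < 0, new interval: [0.515000, 0.698750]
Iteration 4:
  c_4 = (0.515000 + 0.698750)/2 = 0.606875
  f(c_4) = f(0.606875) = 0.061824
  f(a) × f(c) < 0, new interval: [0.515000, 0.606875]
Iteration 5:
  c_5 = (0.515000 + 0.606875)/2 = 0.560938
  f(c_5) = f(0.560938) = -0.009736
  f(a) × f(c) ≥ 0, new interval: [0.560938, 0.606875]
Iteration 6:
  c_6 = (0.560938 + 0.606875)/2 = 0.583906
  f(c_6) = f(0.583906) = 0.026191
  f(a) × f(c) < 0, new interval: [0.560938, 0.583906]

After 6 iteration(s), the approximation is c_6 = 0.583906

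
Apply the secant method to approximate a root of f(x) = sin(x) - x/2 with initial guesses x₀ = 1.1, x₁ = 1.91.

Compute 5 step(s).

f(x) = sin(x) - x/2
x₀ = 1.1, x₁ = 1.91

Secant formula: x_{n+1} = x_n - f(x_n)(x_n - x_{n-1})/(f(x_n) - f(x_{n-1}))

Iteration 1:
  f(1.100000) = 0.341207
  f(1.910000) = -0.011980
  x_2 = 1.910000 - (-0.011980)×(1.910000 - 1.100000)/(-0.011980 - 0.341207)
       = 1.882525
Iteration 2:
  f(1.910000) = -0.011980
  f(1.882525) = 0.010542
  x_3 = 1.882525 - 0.010542×(1.882525 - 1.910000)/(0.010542 - (-0.011980))
       = 1.895386
Iteration 3:
  f(1.882525) = 0.010542
  f(1.895386) = 0.000089
  x_4 = 1.895386 - 0.000089×(1.895386 - 1.882525)/(0.000089 - 0.010542)
       = 1.895495
Iteration 4:
  f(1.895386) = 0.000089
  f(1.895495) = -0.000001
  x_5 = 1.895495 - (-0.000001)×(1.895495 - 1.895386)/(-0.000001 - 0.000089)
       = 1.895494
Iteration 5:
  f(1.895495) = -0.000001
  f(1.895494) = 0.000000
  x_6 = 1.895494 - 0.000000×(1.895494 - 1.895495)/(0.000000 - (-0.000001))
       = 1.895494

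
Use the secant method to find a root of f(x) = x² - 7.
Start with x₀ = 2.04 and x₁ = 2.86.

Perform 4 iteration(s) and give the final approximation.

f(x) = x² - 7
x₀ = 2.04, x₁ = 2.86

Secant formula: x_{n+1} = x_n - f(x_n)(x_n - x_{n-1})/(f(x_n) - f(x_{n-1}))

Iteration 1:
  f(2.040000) = -2.838400
  f(2.860000) = 1.179600
  x_2 = 2.860000 - 1.179600×(2.860000 - 2.040000)/(1.179600 - (-2.838400))
       = 2.619265
Iteration 2:
  f(2.860000) = 1.179600
  f(2.619265) = -0.139449
  x_3 = 2.619265 - (-0.139449)×(2.619265 - 2.860000)/(-0.139449 - 1.179600)
       = 2.644716
Iteration 3:
  f(2.619265) = -0.139449
  f(2.644716) = -0.005479
  x_4 = 2.644716 - (-0.005479)×(2.644716 - 2.619265)/(-0.005479 - (-0.139449))
       = 2.645757
Iteration 4:
  f(2.644716) = -0.005479
  f(2.645757) = 0.000028
  x_5 = 2.645757 - 0.000028×(2.645757 - 2.644716)/(0.000028 - (-0.005479))
       = 2.645751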